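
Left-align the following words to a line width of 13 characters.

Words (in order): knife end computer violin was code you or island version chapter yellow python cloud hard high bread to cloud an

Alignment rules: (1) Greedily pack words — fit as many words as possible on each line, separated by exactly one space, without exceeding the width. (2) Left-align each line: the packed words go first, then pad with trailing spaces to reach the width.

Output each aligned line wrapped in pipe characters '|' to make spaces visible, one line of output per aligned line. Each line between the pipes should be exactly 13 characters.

Answer: |knife end    |
|computer     |
|violin was   |
|code you or  |
|island       |
|version      |
|chapter      |
|yellow python|
|cloud hard   |
|high bread to|
|cloud an     |

Derivation:
Line 1: ['knife', 'end'] (min_width=9, slack=4)
Line 2: ['computer'] (min_width=8, slack=5)
Line 3: ['violin', 'was'] (min_width=10, slack=3)
Line 4: ['code', 'you', 'or'] (min_width=11, slack=2)
Line 5: ['island'] (min_width=6, slack=7)
Line 6: ['version'] (min_width=7, slack=6)
Line 7: ['chapter'] (min_width=7, slack=6)
Line 8: ['yellow', 'python'] (min_width=13, slack=0)
Line 9: ['cloud', 'hard'] (min_width=10, slack=3)
Line 10: ['high', 'bread', 'to'] (min_width=13, slack=0)
Line 11: ['cloud', 'an'] (min_width=8, slack=5)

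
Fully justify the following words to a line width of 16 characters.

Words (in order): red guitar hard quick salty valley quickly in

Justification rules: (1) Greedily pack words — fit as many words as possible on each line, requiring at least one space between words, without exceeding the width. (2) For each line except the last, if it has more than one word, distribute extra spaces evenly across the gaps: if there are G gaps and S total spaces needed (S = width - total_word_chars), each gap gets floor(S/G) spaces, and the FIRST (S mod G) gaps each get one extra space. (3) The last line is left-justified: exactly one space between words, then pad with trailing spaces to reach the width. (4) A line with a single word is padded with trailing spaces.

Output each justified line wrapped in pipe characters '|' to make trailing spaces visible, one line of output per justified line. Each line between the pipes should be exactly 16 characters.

Answer: |red  guitar hard|
|quick      salty|
|valley   quickly|
|in              |

Derivation:
Line 1: ['red', 'guitar', 'hard'] (min_width=15, slack=1)
Line 2: ['quick', 'salty'] (min_width=11, slack=5)
Line 3: ['valley', 'quickly'] (min_width=14, slack=2)
Line 4: ['in'] (min_width=2, slack=14)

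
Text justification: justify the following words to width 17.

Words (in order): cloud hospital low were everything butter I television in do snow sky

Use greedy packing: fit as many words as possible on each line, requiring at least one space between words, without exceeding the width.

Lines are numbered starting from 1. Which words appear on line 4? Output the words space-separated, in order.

Line 1: ['cloud', 'hospital'] (min_width=14, slack=3)
Line 2: ['low', 'were'] (min_width=8, slack=9)
Line 3: ['everything', 'butter'] (min_width=17, slack=0)
Line 4: ['I', 'television', 'in'] (min_width=15, slack=2)
Line 5: ['do', 'snow', 'sky'] (min_width=11, slack=6)

Answer: I television in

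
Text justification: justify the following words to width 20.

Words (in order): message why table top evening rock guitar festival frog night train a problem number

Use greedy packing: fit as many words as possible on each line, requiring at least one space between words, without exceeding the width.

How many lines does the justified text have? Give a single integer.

Line 1: ['message', 'why', 'table'] (min_width=17, slack=3)
Line 2: ['top', 'evening', 'rock'] (min_width=16, slack=4)
Line 3: ['guitar', 'festival', 'frog'] (min_width=20, slack=0)
Line 4: ['night', 'train', 'a'] (min_width=13, slack=7)
Line 5: ['problem', 'number'] (min_width=14, slack=6)
Total lines: 5

Answer: 5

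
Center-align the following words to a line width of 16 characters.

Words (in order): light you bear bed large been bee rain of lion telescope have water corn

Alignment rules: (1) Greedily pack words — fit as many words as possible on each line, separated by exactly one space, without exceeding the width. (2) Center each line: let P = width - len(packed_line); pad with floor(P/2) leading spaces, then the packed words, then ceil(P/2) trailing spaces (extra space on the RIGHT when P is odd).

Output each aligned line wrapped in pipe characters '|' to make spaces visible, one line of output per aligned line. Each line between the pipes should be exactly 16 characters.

Line 1: ['light', 'you', 'bear'] (min_width=14, slack=2)
Line 2: ['bed', 'large', 'been'] (min_width=14, slack=2)
Line 3: ['bee', 'rain', 'of', 'lion'] (min_width=16, slack=0)
Line 4: ['telescope', 'have'] (min_width=14, slack=2)
Line 5: ['water', 'corn'] (min_width=10, slack=6)

Answer: | light you bear |
| bed large been |
|bee rain of lion|
| telescope have |
|   water corn   |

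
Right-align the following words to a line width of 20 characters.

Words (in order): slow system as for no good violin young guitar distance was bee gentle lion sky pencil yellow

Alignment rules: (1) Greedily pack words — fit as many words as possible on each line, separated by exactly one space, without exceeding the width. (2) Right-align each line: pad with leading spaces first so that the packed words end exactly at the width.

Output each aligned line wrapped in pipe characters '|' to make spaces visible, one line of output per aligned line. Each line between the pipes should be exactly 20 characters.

Line 1: ['slow', 'system', 'as', 'for'] (min_width=18, slack=2)
Line 2: ['no', 'good', 'violin', 'young'] (min_width=20, slack=0)
Line 3: ['guitar', 'distance', 'was'] (min_width=19, slack=1)
Line 4: ['bee', 'gentle', 'lion', 'sky'] (min_width=19, slack=1)
Line 5: ['pencil', 'yellow'] (min_width=13, slack=7)

Answer: |  slow system as for|
|no good violin young|
| guitar distance was|
| bee gentle lion sky|
|       pencil yellow|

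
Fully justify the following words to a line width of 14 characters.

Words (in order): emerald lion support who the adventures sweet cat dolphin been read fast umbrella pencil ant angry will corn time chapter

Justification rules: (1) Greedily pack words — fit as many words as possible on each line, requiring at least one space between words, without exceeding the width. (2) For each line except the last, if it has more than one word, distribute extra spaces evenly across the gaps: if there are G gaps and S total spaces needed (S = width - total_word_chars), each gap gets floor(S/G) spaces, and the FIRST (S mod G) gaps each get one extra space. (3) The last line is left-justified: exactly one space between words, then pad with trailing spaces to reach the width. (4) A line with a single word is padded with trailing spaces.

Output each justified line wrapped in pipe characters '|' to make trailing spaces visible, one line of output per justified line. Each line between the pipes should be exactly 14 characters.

Line 1: ['emerald', 'lion'] (min_width=12, slack=2)
Line 2: ['support', 'who'] (min_width=11, slack=3)
Line 3: ['the', 'adventures'] (min_width=14, slack=0)
Line 4: ['sweet', 'cat'] (min_width=9, slack=5)
Line 5: ['dolphin', 'been'] (min_width=12, slack=2)
Line 6: ['read', 'fast'] (min_width=9, slack=5)
Line 7: ['umbrella'] (min_width=8, slack=6)
Line 8: ['pencil', 'ant'] (min_width=10, slack=4)
Line 9: ['angry', 'will'] (min_width=10, slack=4)
Line 10: ['corn', 'time'] (min_width=9, slack=5)
Line 11: ['chapter'] (min_width=7, slack=7)

Answer: |emerald   lion|
|support    who|
|the adventures|
|sweet      cat|
|dolphin   been|
|read      fast|
|umbrella      |
|pencil     ant|
|angry     will|
|corn      time|
|chapter       |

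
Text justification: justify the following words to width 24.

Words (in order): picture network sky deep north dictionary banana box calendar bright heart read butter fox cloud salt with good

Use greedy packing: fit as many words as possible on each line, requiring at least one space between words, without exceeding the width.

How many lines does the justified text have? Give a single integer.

Answer: 5

Derivation:
Line 1: ['picture', 'network', 'sky', 'deep'] (min_width=24, slack=0)
Line 2: ['north', 'dictionary', 'banana'] (min_width=23, slack=1)
Line 3: ['box', 'calendar', 'bright'] (min_width=19, slack=5)
Line 4: ['heart', 'read', 'butter', 'fox'] (min_width=21, slack=3)
Line 5: ['cloud', 'salt', 'with', 'good'] (min_width=20, slack=4)
Total lines: 5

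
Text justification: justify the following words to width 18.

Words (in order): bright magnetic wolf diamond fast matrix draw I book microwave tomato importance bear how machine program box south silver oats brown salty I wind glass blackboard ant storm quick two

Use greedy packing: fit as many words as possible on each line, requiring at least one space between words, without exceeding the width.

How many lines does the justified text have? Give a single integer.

Answer: 11

Derivation:
Line 1: ['bright', 'magnetic'] (min_width=15, slack=3)
Line 2: ['wolf', 'diamond', 'fast'] (min_width=17, slack=1)
Line 3: ['matrix', 'draw', 'I', 'book'] (min_width=18, slack=0)
Line 4: ['microwave', 'tomato'] (min_width=16, slack=2)
Line 5: ['importance', 'bear'] (min_width=15, slack=3)
Line 6: ['how', 'machine'] (min_width=11, slack=7)
Line 7: ['program', 'box', 'south'] (min_width=17, slack=1)
Line 8: ['silver', 'oats', 'brown'] (min_width=17, slack=1)
Line 9: ['salty', 'I', 'wind', 'glass'] (min_width=18, slack=0)
Line 10: ['blackboard', 'ant'] (min_width=14, slack=4)
Line 11: ['storm', 'quick', 'two'] (min_width=15, slack=3)
Total lines: 11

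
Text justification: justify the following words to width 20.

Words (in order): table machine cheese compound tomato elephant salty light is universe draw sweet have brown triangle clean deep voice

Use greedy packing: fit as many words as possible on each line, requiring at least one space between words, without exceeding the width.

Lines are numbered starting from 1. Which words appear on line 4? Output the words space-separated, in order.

Answer: is universe draw

Derivation:
Line 1: ['table', 'machine', 'cheese'] (min_width=20, slack=0)
Line 2: ['compound', 'tomato'] (min_width=15, slack=5)
Line 3: ['elephant', 'salty', 'light'] (min_width=20, slack=0)
Line 4: ['is', 'universe', 'draw'] (min_width=16, slack=4)
Line 5: ['sweet', 'have', 'brown'] (min_width=16, slack=4)
Line 6: ['triangle', 'clean', 'deep'] (min_width=19, slack=1)
Line 7: ['voice'] (min_width=5, slack=15)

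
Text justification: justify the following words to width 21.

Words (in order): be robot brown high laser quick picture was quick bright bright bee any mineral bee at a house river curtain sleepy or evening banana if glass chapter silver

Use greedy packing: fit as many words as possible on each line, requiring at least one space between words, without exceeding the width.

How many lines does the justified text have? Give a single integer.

Answer: 9

Derivation:
Line 1: ['be', 'robot', 'brown', 'high'] (min_width=19, slack=2)
Line 2: ['laser', 'quick', 'picture'] (min_width=19, slack=2)
Line 3: ['was', 'quick', 'bright'] (min_width=16, slack=5)
Line 4: ['bright', 'bee', 'any'] (min_width=14, slack=7)
Line 5: ['mineral', 'bee', 'at', 'a'] (min_width=16, slack=5)
Line 6: ['house', 'river', 'curtain'] (min_width=19, slack=2)
Line 7: ['sleepy', 'or', 'evening'] (min_width=17, slack=4)
Line 8: ['banana', 'if', 'glass'] (min_width=15, slack=6)
Line 9: ['chapter', 'silver'] (min_width=14, slack=7)
Total lines: 9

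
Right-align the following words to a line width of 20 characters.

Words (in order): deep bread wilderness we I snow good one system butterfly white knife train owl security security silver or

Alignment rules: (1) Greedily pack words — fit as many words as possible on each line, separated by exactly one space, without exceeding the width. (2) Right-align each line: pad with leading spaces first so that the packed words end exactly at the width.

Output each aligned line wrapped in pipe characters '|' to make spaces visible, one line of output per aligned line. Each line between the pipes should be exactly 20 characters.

Answer: |          deep bread|
|wilderness we I snow|
|     good one system|
|     butterfly white|
|     knife train owl|
|   security security|
|           silver or|

Derivation:
Line 1: ['deep', 'bread'] (min_width=10, slack=10)
Line 2: ['wilderness', 'we', 'I', 'snow'] (min_width=20, slack=0)
Line 3: ['good', 'one', 'system'] (min_width=15, slack=5)
Line 4: ['butterfly', 'white'] (min_width=15, slack=5)
Line 5: ['knife', 'train', 'owl'] (min_width=15, slack=5)
Line 6: ['security', 'security'] (min_width=17, slack=3)
Line 7: ['silver', 'or'] (min_width=9, slack=11)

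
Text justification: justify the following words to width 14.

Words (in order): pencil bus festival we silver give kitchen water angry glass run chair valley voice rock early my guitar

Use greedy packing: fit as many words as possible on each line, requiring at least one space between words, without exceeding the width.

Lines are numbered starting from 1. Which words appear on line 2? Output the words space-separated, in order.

Line 1: ['pencil', 'bus'] (min_width=10, slack=4)
Line 2: ['festival', 'we'] (min_width=11, slack=3)
Line 3: ['silver', 'give'] (min_width=11, slack=3)
Line 4: ['kitchen', 'water'] (min_width=13, slack=1)
Line 5: ['angry', 'glass'] (min_width=11, slack=3)
Line 6: ['run', 'chair'] (min_width=9, slack=5)
Line 7: ['valley', 'voice'] (min_width=12, slack=2)
Line 8: ['rock', 'early', 'my'] (min_width=13, slack=1)
Line 9: ['guitar'] (min_width=6, slack=8)

Answer: festival we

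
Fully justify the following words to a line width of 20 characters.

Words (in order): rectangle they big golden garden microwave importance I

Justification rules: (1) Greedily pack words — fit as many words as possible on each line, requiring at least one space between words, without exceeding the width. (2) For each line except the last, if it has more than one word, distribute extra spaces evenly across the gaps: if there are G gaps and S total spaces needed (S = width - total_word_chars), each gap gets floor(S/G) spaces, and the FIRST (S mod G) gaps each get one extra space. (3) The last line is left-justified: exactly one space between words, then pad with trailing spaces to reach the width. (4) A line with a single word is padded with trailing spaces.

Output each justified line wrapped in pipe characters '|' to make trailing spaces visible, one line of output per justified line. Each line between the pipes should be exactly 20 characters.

Line 1: ['rectangle', 'they', 'big'] (min_width=18, slack=2)
Line 2: ['golden', 'garden'] (min_width=13, slack=7)
Line 3: ['microwave', 'importance'] (min_width=20, slack=0)
Line 4: ['I'] (min_width=1, slack=19)

Answer: |rectangle  they  big|
|golden        garden|
|microwave importance|
|I                   |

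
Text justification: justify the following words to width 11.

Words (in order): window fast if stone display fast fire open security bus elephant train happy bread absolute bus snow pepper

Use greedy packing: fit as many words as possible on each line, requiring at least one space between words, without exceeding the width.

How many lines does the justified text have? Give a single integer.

Answer: 13

Derivation:
Line 1: ['window', 'fast'] (min_width=11, slack=0)
Line 2: ['if', 'stone'] (min_width=8, slack=3)
Line 3: ['display'] (min_width=7, slack=4)
Line 4: ['fast', 'fire'] (min_width=9, slack=2)
Line 5: ['open'] (min_width=4, slack=7)
Line 6: ['security'] (min_width=8, slack=3)
Line 7: ['bus'] (min_width=3, slack=8)
Line 8: ['elephant'] (min_width=8, slack=3)
Line 9: ['train', 'happy'] (min_width=11, slack=0)
Line 10: ['bread'] (min_width=5, slack=6)
Line 11: ['absolute'] (min_width=8, slack=3)
Line 12: ['bus', 'snow'] (min_width=8, slack=3)
Line 13: ['pepper'] (min_width=6, slack=5)
Total lines: 13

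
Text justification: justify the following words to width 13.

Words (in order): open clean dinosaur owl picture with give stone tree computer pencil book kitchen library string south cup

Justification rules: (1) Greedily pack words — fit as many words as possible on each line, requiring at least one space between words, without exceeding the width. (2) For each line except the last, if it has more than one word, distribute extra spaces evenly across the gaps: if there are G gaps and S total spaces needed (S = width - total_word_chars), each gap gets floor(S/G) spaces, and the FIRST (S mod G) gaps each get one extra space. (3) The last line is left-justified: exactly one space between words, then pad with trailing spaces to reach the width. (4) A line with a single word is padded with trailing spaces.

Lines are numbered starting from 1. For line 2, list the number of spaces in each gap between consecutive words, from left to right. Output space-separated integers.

Line 1: ['open', 'clean'] (min_width=10, slack=3)
Line 2: ['dinosaur', 'owl'] (min_width=12, slack=1)
Line 3: ['picture', 'with'] (min_width=12, slack=1)
Line 4: ['give', 'stone'] (min_width=10, slack=3)
Line 5: ['tree', 'computer'] (min_width=13, slack=0)
Line 6: ['pencil', 'book'] (min_width=11, slack=2)
Line 7: ['kitchen'] (min_width=7, slack=6)
Line 8: ['library'] (min_width=7, slack=6)
Line 9: ['string', 'south'] (min_width=12, slack=1)
Line 10: ['cup'] (min_width=3, slack=10)

Answer: 2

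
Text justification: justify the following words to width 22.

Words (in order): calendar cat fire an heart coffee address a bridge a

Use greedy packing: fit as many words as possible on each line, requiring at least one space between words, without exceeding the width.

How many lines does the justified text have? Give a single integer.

Answer: 3

Derivation:
Line 1: ['calendar', 'cat', 'fire', 'an'] (min_width=20, slack=2)
Line 2: ['heart', 'coffee', 'address', 'a'] (min_width=22, slack=0)
Line 3: ['bridge', 'a'] (min_width=8, slack=14)
Total lines: 3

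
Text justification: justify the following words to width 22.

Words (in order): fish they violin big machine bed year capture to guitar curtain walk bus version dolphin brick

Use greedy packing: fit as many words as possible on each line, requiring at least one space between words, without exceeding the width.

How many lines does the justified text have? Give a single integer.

Answer: 5

Derivation:
Line 1: ['fish', 'they', 'violin', 'big'] (min_width=20, slack=2)
Line 2: ['machine', 'bed', 'year'] (min_width=16, slack=6)
Line 3: ['capture', 'to', 'guitar'] (min_width=17, slack=5)
Line 4: ['curtain', 'walk', 'bus'] (min_width=16, slack=6)
Line 5: ['version', 'dolphin', 'brick'] (min_width=21, slack=1)
Total lines: 5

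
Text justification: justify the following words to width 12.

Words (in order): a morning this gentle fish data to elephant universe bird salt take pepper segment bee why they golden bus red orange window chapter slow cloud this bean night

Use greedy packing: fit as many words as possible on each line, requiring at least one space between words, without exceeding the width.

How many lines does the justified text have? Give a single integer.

Line 1: ['a', 'morning'] (min_width=9, slack=3)
Line 2: ['this', 'gentle'] (min_width=11, slack=1)
Line 3: ['fish', 'data', 'to'] (min_width=12, slack=0)
Line 4: ['elephant'] (min_width=8, slack=4)
Line 5: ['universe'] (min_width=8, slack=4)
Line 6: ['bird', 'salt'] (min_width=9, slack=3)
Line 7: ['take', 'pepper'] (min_width=11, slack=1)
Line 8: ['segment', 'bee'] (min_width=11, slack=1)
Line 9: ['why', 'they'] (min_width=8, slack=4)
Line 10: ['golden', 'bus'] (min_width=10, slack=2)
Line 11: ['red', 'orange'] (min_width=10, slack=2)
Line 12: ['window'] (min_width=6, slack=6)
Line 13: ['chapter', 'slow'] (min_width=12, slack=0)
Line 14: ['cloud', 'this'] (min_width=10, slack=2)
Line 15: ['bean', 'night'] (min_width=10, slack=2)
Total lines: 15

Answer: 15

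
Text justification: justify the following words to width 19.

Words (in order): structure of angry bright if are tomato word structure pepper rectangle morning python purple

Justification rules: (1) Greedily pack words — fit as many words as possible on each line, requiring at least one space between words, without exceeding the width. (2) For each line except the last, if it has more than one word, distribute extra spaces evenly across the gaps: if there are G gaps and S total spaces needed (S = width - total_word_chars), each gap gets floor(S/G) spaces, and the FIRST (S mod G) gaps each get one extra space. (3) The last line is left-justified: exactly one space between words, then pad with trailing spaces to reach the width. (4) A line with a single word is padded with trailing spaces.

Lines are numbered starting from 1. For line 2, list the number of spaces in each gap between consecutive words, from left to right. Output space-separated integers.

Line 1: ['structure', 'of', 'angry'] (min_width=18, slack=1)
Line 2: ['bright', 'if', 'are'] (min_width=13, slack=6)
Line 3: ['tomato', 'word'] (min_width=11, slack=8)
Line 4: ['structure', 'pepper'] (min_width=16, slack=3)
Line 5: ['rectangle', 'morning'] (min_width=17, slack=2)
Line 6: ['python', 'purple'] (min_width=13, slack=6)

Answer: 4 4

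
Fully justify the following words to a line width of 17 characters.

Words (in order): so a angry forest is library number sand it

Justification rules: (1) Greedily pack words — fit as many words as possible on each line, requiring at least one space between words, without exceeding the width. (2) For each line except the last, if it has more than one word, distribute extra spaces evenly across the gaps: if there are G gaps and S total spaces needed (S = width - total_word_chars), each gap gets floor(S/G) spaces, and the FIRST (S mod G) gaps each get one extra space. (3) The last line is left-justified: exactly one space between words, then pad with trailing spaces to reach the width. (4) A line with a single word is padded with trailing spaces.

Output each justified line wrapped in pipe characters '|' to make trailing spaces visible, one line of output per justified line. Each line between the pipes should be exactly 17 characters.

Answer: |so a angry forest|
|is library number|
|sand it          |

Derivation:
Line 1: ['so', 'a', 'angry', 'forest'] (min_width=17, slack=0)
Line 2: ['is', 'library', 'number'] (min_width=17, slack=0)
Line 3: ['sand', 'it'] (min_width=7, slack=10)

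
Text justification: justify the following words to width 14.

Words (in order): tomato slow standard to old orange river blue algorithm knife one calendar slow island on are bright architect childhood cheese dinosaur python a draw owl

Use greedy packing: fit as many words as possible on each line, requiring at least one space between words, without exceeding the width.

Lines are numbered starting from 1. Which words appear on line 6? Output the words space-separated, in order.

Answer: knife one

Derivation:
Line 1: ['tomato', 'slow'] (min_width=11, slack=3)
Line 2: ['standard', 'to'] (min_width=11, slack=3)
Line 3: ['old', 'orange'] (min_width=10, slack=4)
Line 4: ['river', 'blue'] (min_width=10, slack=4)
Line 5: ['algorithm'] (min_width=9, slack=5)
Line 6: ['knife', 'one'] (min_width=9, slack=5)
Line 7: ['calendar', 'slow'] (min_width=13, slack=1)
Line 8: ['island', 'on', 'are'] (min_width=13, slack=1)
Line 9: ['bright'] (min_width=6, slack=8)
Line 10: ['architect'] (min_width=9, slack=5)
Line 11: ['childhood'] (min_width=9, slack=5)
Line 12: ['cheese'] (min_width=6, slack=8)
Line 13: ['dinosaur'] (min_width=8, slack=6)
Line 14: ['python', 'a', 'draw'] (min_width=13, slack=1)
Line 15: ['owl'] (min_width=3, slack=11)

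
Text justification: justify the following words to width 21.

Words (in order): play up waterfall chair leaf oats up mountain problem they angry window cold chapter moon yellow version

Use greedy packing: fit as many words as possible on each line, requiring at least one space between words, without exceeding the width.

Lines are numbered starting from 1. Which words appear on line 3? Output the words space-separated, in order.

Answer: mountain problem they

Derivation:
Line 1: ['play', 'up', 'waterfall'] (min_width=17, slack=4)
Line 2: ['chair', 'leaf', 'oats', 'up'] (min_width=18, slack=3)
Line 3: ['mountain', 'problem', 'they'] (min_width=21, slack=0)
Line 4: ['angry', 'window', 'cold'] (min_width=17, slack=4)
Line 5: ['chapter', 'moon', 'yellow'] (min_width=19, slack=2)
Line 6: ['version'] (min_width=7, slack=14)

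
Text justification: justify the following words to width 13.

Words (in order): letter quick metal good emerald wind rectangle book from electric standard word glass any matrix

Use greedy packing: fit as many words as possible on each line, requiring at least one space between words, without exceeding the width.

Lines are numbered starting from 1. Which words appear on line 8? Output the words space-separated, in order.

Answer: glass any

Derivation:
Line 1: ['letter', 'quick'] (min_width=12, slack=1)
Line 2: ['metal', 'good'] (min_width=10, slack=3)
Line 3: ['emerald', 'wind'] (min_width=12, slack=1)
Line 4: ['rectangle'] (min_width=9, slack=4)
Line 5: ['book', 'from'] (min_width=9, slack=4)
Line 6: ['electric'] (min_width=8, slack=5)
Line 7: ['standard', 'word'] (min_width=13, slack=0)
Line 8: ['glass', 'any'] (min_width=9, slack=4)
Line 9: ['matrix'] (min_width=6, slack=7)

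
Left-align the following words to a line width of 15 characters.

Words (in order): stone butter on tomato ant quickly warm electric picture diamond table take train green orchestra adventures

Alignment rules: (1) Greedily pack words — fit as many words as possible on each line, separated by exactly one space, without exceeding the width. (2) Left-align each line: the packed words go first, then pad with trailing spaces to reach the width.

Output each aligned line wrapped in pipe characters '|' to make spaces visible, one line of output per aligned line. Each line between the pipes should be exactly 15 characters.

Line 1: ['stone', 'butter', 'on'] (min_width=15, slack=0)
Line 2: ['tomato', 'ant'] (min_width=10, slack=5)
Line 3: ['quickly', 'warm'] (min_width=12, slack=3)
Line 4: ['electric'] (min_width=8, slack=7)
Line 5: ['picture', 'diamond'] (min_width=15, slack=0)
Line 6: ['table', 'take'] (min_width=10, slack=5)
Line 7: ['train', 'green'] (min_width=11, slack=4)
Line 8: ['orchestra'] (min_width=9, slack=6)
Line 9: ['adventures'] (min_width=10, slack=5)

Answer: |stone butter on|
|tomato ant     |
|quickly warm   |
|electric       |
|picture diamond|
|table take     |
|train green    |
|orchestra      |
|adventures     |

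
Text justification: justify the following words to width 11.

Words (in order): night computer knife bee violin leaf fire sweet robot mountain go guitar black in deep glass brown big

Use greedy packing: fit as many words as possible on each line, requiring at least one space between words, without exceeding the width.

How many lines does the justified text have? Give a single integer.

Line 1: ['night'] (min_width=5, slack=6)
Line 2: ['computer'] (min_width=8, slack=3)
Line 3: ['knife', 'bee'] (min_width=9, slack=2)
Line 4: ['violin', 'leaf'] (min_width=11, slack=0)
Line 5: ['fire', 'sweet'] (min_width=10, slack=1)
Line 6: ['robot'] (min_width=5, slack=6)
Line 7: ['mountain', 'go'] (min_width=11, slack=0)
Line 8: ['guitar'] (min_width=6, slack=5)
Line 9: ['black', 'in'] (min_width=8, slack=3)
Line 10: ['deep', 'glass'] (min_width=10, slack=1)
Line 11: ['brown', 'big'] (min_width=9, slack=2)
Total lines: 11

Answer: 11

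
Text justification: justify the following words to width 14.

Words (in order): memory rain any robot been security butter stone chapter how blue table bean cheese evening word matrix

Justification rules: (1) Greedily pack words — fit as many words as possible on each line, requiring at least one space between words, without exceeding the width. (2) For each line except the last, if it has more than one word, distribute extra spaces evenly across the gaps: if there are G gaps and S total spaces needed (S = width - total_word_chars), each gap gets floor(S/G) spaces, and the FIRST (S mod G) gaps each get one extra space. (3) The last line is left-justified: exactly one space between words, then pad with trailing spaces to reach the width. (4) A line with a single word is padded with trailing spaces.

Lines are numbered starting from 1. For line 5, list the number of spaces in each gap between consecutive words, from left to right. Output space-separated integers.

Answer: 4

Derivation:
Line 1: ['memory', 'rain'] (min_width=11, slack=3)
Line 2: ['any', 'robot', 'been'] (min_width=14, slack=0)
Line 3: ['security'] (min_width=8, slack=6)
Line 4: ['butter', 'stone'] (min_width=12, slack=2)
Line 5: ['chapter', 'how'] (min_width=11, slack=3)
Line 6: ['blue', 'table'] (min_width=10, slack=4)
Line 7: ['bean', 'cheese'] (min_width=11, slack=3)
Line 8: ['evening', 'word'] (min_width=12, slack=2)
Line 9: ['matrix'] (min_width=6, slack=8)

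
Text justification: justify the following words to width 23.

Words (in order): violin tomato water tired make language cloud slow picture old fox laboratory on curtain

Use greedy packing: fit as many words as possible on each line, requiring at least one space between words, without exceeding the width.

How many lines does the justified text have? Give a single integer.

Answer: 5

Derivation:
Line 1: ['violin', 'tomato', 'water'] (min_width=19, slack=4)
Line 2: ['tired', 'make', 'language'] (min_width=19, slack=4)
Line 3: ['cloud', 'slow', 'picture', 'old'] (min_width=22, slack=1)
Line 4: ['fox', 'laboratory', 'on'] (min_width=17, slack=6)
Line 5: ['curtain'] (min_width=7, slack=16)
Total lines: 5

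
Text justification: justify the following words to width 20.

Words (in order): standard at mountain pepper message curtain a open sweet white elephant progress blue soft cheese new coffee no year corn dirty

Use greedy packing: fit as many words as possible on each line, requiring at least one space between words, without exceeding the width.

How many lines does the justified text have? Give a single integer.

Answer: 7

Derivation:
Line 1: ['standard', 'at', 'mountain'] (min_width=20, slack=0)
Line 2: ['pepper', 'message'] (min_width=14, slack=6)
Line 3: ['curtain', 'a', 'open', 'sweet'] (min_width=20, slack=0)
Line 4: ['white', 'elephant'] (min_width=14, slack=6)
Line 5: ['progress', 'blue', 'soft'] (min_width=18, slack=2)
Line 6: ['cheese', 'new', 'coffee', 'no'] (min_width=20, slack=0)
Line 7: ['year', 'corn', 'dirty'] (min_width=15, slack=5)
Total lines: 7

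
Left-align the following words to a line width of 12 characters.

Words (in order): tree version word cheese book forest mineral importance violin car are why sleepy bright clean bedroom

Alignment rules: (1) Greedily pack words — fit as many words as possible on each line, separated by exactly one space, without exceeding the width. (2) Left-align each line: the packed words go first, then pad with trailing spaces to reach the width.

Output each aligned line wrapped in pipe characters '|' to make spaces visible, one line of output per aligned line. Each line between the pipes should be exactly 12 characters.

Answer: |tree version|
|word cheese |
|book forest |
|mineral     |
|importance  |
|violin car  |
|are why     |
|sleepy      |
|bright clean|
|bedroom     |

Derivation:
Line 1: ['tree', 'version'] (min_width=12, slack=0)
Line 2: ['word', 'cheese'] (min_width=11, slack=1)
Line 3: ['book', 'forest'] (min_width=11, slack=1)
Line 4: ['mineral'] (min_width=7, slack=5)
Line 5: ['importance'] (min_width=10, slack=2)
Line 6: ['violin', 'car'] (min_width=10, slack=2)
Line 7: ['are', 'why'] (min_width=7, slack=5)
Line 8: ['sleepy'] (min_width=6, slack=6)
Line 9: ['bright', 'clean'] (min_width=12, slack=0)
Line 10: ['bedroom'] (min_width=7, slack=5)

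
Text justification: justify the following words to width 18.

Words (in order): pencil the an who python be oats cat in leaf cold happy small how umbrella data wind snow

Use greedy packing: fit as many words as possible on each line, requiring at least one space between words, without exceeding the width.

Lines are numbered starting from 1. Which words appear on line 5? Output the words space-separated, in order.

Line 1: ['pencil', 'the', 'an', 'who'] (min_width=17, slack=1)
Line 2: ['python', 'be', 'oats', 'cat'] (min_width=18, slack=0)
Line 3: ['in', 'leaf', 'cold', 'happy'] (min_width=18, slack=0)
Line 4: ['small', 'how', 'umbrella'] (min_width=18, slack=0)
Line 5: ['data', 'wind', 'snow'] (min_width=14, slack=4)

Answer: data wind snow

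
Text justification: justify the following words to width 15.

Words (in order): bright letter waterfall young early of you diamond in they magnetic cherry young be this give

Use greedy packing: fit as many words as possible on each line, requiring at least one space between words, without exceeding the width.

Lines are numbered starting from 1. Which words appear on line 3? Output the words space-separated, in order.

Answer: early of you

Derivation:
Line 1: ['bright', 'letter'] (min_width=13, slack=2)
Line 2: ['waterfall', 'young'] (min_width=15, slack=0)
Line 3: ['early', 'of', 'you'] (min_width=12, slack=3)
Line 4: ['diamond', 'in', 'they'] (min_width=15, slack=0)
Line 5: ['magnetic', 'cherry'] (min_width=15, slack=0)
Line 6: ['young', 'be', 'this'] (min_width=13, slack=2)
Line 7: ['give'] (min_width=4, slack=11)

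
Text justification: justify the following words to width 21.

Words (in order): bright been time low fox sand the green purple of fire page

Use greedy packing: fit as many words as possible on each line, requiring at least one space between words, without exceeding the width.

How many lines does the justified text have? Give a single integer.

Answer: 3

Derivation:
Line 1: ['bright', 'been', 'time', 'low'] (min_width=20, slack=1)
Line 2: ['fox', 'sand', 'the', 'green'] (min_width=18, slack=3)
Line 3: ['purple', 'of', 'fire', 'page'] (min_width=19, slack=2)
Total lines: 3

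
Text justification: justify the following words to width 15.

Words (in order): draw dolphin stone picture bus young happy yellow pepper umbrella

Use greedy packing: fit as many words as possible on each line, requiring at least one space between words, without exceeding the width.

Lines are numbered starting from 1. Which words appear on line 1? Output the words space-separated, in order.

Line 1: ['draw', 'dolphin'] (min_width=12, slack=3)
Line 2: ['stone', 'picture'] (min_width=13, slack=2)
Line 3: ['bus', 'young', 'happy'] (min_width=15, slack=0)
Line 4: ['yellow', 'pepper'] (min_width=13, slack=2)
Line 5: ['umbrella'] (min_width=8, slack=7)

Answer: draw dolphin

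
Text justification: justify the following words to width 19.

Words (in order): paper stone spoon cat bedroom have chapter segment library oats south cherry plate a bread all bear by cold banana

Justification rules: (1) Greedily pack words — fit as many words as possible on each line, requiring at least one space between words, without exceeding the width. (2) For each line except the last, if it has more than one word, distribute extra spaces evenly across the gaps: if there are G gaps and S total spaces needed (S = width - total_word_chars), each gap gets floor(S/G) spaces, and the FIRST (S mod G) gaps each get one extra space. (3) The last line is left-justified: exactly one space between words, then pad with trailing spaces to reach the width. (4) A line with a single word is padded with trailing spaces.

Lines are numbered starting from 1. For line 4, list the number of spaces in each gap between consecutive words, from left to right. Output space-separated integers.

Line 1: ['paper', 'stone', 'spoon'] (min_width=17, slack=2)
Line 2: ['cat', 'bedroom', 'have'] (min_width=16, slack=3)
Line 3: ['chapter', 'segment'] (min_width=15, slack=4)
Line 4: ['library', 'oats', 'south'] (min_width=18, slack=1)
Line 5: ['cherry', 'plate', 'a'] (min_width=14, slack=5)
Line 6: ['bread', 'all', 'bear', 'by'] (min_width=17, slack=2)
Line 7: ['cold', 'banana'] (min_width=11, slack=8)

Answer: 2 1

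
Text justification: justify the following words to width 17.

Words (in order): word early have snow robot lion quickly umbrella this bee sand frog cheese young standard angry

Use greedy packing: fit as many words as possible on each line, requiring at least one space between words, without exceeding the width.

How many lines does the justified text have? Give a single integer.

Answer: 6

Derivation:
Line 1: ['word', 'early', 'have'] (min_width=15, slack=2)
Line 2: ['snow', 'robot', 'lion'] (min_width=15, slack=2)
Line 3: ['quickly', 'umbrella'] (min_width=16, slack=1)
Line 4: ['this', 'bee', 'sand'] (min_width=13, slack=4)
Line 5: ['frog', 'cheese', 'young'] (min_width=17, slack=0)
Line 6: ['standard', 'angry'] (min_width=14, slack=3)
Total lines: 6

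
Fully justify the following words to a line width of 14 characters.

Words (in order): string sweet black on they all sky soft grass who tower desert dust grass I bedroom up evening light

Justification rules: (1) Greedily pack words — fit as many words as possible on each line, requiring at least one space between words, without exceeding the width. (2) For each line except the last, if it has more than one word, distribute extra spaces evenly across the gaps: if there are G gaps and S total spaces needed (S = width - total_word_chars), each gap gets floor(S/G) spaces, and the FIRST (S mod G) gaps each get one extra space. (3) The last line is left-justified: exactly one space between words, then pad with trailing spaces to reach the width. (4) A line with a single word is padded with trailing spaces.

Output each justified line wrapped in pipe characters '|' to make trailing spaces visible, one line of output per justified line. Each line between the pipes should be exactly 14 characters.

Line 1: ['string', 'sweet'] (min_width=12, slack=2)
Line 2: ['black', 'on', 'they'] (min_width=13, slack=1)
Line 3: ['all', 'sky', 'soft'] (min_width=12, slack=2)
Line 4: ['grass', 'who'] (min_width=9, slack=5)
Line 5: ['tower', 'desert'] (min_width=12, slack=2)
Line 6: ['dust', 'grass', 'I'] (min_width=12, slack=2)
Line 7: ['bedroom', 'up'] (min_width=10, slack=4)
Line 8: ['evening', 'light'] (min_width=13, slack=1)

Answer: |string   sweet|
|black  on they|
|all  sky  soft|
|grass      who|
|tower   desert|
|dust  grass  I|
|bedroom     up|
|evening light |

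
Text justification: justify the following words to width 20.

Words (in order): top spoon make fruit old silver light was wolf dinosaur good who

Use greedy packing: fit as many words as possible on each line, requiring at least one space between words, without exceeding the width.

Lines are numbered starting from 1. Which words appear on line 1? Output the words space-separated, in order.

Line 1: ['top', 'spoon', 'make', 'fruit'] (min_width=20, slack=0)
Line 2: ['old', 'silver', 'light', 'was'] (min_width=20, slack=0)
Line 3: ['wolf', 'dinosaur', 'good'] (min_width=18, slack=2)
Line 4: ['who'] (min_width=3, slack=17)

Answer: top spoon make fruit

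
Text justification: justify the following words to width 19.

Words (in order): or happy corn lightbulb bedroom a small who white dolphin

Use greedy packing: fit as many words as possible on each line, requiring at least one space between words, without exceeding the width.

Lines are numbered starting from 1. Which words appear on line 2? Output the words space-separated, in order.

Line 1: ['or', 'happy', 'corn'] (min_width=13, slack=6)
Line 2: ['lightbulb', 'bedroom', 'a'] (min_width=19, slack=0)
Line 3: ['small', 'who', 'white'] (min_width=15, slack=4)
Line 4: ['dolphin'] (min_width=7, slack=12)

Answer: lightbulb bedroom a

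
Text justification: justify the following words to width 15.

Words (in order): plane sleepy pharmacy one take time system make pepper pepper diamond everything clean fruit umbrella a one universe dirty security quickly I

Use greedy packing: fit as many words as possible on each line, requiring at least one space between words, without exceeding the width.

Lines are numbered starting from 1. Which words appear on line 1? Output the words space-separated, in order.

Line 1: ['plane', 'sleepy'] (min_width=12, slack=3)
Line 2: ['pharmacy', 'one'] (min_width=12, slack=3)
Line 3: ['take', 'time'] (min_width=9, slack=6)
Line 4: ['system', 'make'] (min_width=11, slack=4)
Line 5: ['pepper', 'pepper'] (min_width=13, slack=2)
Line 6: ['diamond'] (min_width=7, slack=8)
Line 7: ['everything'] (min_width=10, slack=5)
Line 8: ['clean', 'fruit'] (min_width=11, slack=4)
Line 9: ['umbrella', 'a', 'one'] (min_width=14, slack=1)
Line 10: ['universe', 'dirty'] (min_width=14, slack=1)
Line 11: ['security'] (min_width=8, slack=7)
Line 12: ['quickly', 'I'] (min_width=9, slack=6)

Answer: plane sleepy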